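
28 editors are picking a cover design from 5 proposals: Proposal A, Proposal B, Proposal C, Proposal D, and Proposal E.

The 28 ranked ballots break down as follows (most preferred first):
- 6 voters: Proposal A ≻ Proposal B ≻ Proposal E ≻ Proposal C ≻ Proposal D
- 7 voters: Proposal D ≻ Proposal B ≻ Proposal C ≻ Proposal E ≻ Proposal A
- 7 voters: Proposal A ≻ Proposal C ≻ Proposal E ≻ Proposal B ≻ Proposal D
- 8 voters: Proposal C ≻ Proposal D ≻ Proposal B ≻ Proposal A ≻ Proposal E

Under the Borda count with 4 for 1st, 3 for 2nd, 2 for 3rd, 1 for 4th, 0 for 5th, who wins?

Proposal A: 6×4 + 7×0 + 7×4 + 8×1 = 60
Proposal B: 6×3 + 7×3 + 7×1 + 8×2 = 62
Proposal C: 6×1 + 7×2 + 7×3 + 8×4 = 73
Proposal D: 6×0 + 7×4 + 7×0 + 8×3 = 52
Proposal E: 6×2 + 7×1 + 7×2 + 8×0 = 33

Proposal C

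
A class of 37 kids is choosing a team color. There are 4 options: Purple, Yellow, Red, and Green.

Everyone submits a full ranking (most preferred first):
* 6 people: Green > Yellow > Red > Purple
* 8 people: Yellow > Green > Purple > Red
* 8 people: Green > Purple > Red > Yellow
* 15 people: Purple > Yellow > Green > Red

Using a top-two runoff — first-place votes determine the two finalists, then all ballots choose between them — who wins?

Round 1 first-place votes: Purple 15, Yellow 8, Red 0, Green 14. Purple and Green advance.
Runoff: Purple is ranked above Green on 15 ballots, Green above Purple on 22.

Green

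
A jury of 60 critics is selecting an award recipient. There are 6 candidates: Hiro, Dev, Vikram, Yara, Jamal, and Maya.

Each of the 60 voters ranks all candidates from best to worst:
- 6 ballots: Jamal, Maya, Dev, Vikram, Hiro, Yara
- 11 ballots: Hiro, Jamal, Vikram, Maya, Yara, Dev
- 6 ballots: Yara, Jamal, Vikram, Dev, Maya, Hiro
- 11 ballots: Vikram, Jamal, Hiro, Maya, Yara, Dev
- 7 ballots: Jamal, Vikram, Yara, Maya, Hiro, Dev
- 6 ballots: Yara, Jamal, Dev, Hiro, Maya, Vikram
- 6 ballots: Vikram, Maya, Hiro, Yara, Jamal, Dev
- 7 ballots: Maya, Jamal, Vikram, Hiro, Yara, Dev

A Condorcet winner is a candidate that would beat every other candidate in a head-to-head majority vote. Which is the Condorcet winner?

Jamal

Jamal vs Hiro: 43–17
Jamal vs Dev: 60–0
Jamal vs Vikram: 43–17
Jamal vs Yara: 42–18
Jamal vs Maya: 47–13
Jamal beats every other candidate.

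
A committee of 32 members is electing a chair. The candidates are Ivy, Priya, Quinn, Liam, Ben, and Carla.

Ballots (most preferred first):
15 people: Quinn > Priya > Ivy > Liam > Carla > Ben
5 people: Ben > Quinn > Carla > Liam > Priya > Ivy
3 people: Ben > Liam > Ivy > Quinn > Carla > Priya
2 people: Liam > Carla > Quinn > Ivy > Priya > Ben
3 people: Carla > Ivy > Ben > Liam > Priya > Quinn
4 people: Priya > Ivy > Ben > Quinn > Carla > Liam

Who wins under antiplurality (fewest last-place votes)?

Last-place votes: Ivy 5, Priya 3, Quinn 3, Liam 4, Ben 17, Carla 0.

Carla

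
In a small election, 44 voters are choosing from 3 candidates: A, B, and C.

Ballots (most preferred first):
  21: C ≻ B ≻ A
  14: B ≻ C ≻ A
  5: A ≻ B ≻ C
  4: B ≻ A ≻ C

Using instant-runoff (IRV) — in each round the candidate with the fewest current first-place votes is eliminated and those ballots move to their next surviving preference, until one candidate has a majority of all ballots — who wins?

Round 1: A 5, B 18, C 21. A eliminated.
Round 2: B 23, C 21. B has a majority (≥23).

B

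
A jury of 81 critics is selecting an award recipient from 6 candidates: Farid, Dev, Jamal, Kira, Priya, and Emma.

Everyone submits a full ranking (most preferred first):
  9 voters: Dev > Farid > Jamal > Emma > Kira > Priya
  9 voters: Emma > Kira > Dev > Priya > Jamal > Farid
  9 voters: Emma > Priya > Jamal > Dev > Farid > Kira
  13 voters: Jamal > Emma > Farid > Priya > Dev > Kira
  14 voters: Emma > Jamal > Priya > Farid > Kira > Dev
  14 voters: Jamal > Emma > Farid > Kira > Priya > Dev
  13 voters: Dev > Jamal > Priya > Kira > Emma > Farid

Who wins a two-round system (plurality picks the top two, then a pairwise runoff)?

Jamal

Round 1 first-place votes: Farid 0, Dev 22, Jamal 27, Kira 0, Priya 0, Emma 32. Emma and Jamal advance.
Runoff: Emma is ranked above Jamal on 32 ballots, Jamal above Emma on 49.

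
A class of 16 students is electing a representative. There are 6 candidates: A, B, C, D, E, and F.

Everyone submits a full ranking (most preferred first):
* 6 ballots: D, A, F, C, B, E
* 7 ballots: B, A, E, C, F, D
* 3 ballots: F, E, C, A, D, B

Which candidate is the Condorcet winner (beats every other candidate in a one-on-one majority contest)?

A vs B: 9–7
A vs C: 13–3
A vs D: 10–6
A vs E: 13–3
A vs F: 13–3
A beats every other candidate.

A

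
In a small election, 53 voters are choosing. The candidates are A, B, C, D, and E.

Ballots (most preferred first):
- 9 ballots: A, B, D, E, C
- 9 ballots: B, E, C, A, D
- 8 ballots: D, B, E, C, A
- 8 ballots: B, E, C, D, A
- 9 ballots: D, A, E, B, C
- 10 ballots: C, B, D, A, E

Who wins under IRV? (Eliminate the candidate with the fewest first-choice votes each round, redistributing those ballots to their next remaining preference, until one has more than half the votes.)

Round 1: A 9, B 17, C 10, D 17, E 0. E eliminated.
Round 2: A 9, B 17, C 10, D 17. A eliminated.
Round 3: B 26, C 10, D 17. C eliminated.
Round 4: B 36, D 17. B has a majority (≥27).

B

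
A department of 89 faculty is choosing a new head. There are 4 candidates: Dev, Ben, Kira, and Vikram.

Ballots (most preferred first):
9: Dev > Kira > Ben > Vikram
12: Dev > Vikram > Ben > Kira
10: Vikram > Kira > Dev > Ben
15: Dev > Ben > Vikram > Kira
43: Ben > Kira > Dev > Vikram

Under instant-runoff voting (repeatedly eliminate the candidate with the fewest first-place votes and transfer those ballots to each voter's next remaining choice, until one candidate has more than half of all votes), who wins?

Dev

Round 1: Dev 36, Ben 43, Kira 0, Vikram 10. Kira eliminated.
Round 2: Dev 36, Ben 43, Vikram 10. Vikram eliminated.
Round 3: Dev 46, Ben 43. Dev has a majority (≥45).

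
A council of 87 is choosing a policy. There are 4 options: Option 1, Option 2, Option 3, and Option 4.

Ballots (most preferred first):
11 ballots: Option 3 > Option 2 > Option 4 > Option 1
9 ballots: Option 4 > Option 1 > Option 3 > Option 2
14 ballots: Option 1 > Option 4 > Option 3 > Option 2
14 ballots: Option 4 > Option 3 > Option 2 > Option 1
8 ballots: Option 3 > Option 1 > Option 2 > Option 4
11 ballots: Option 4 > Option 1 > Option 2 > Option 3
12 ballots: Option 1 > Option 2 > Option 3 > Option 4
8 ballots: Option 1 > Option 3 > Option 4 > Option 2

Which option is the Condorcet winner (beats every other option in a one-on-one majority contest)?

Option 4 vs Option 1: 45–42
Option 4 vs Option 2: 56–31
Option 4 vs Option 3: 48–39
Option 4 beats every other option.

Option 4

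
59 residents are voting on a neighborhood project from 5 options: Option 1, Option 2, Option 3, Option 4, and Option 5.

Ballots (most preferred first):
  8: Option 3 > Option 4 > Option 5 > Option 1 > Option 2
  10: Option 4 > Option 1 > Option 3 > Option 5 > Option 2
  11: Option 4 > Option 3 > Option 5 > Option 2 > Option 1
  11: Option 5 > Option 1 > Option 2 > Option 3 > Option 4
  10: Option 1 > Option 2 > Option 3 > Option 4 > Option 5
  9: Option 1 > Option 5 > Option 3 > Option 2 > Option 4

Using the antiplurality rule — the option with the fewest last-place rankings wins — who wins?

Last-place votes: Option 1 11, Option 2 18, Option 3 0, Option 4 20, Option 5 10.

Option 3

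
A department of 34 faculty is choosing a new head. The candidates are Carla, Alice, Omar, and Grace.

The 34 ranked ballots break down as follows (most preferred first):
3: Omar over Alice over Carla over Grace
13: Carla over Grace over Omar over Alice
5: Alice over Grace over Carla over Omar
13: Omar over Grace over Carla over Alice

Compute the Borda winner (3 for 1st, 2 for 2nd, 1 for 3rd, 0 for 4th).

Carla: 3×1 + 13×3 + 5×1 + 13×1 = 60
Alice: 3×2 + 13×0 + 5×3 + 13×0 = 21
Omar: 3×3 + 13×1 + 5×0 + 13×3 = 61
Grace: 3×0 + 13×2 + 5×2 + 13×2 = 62

Grace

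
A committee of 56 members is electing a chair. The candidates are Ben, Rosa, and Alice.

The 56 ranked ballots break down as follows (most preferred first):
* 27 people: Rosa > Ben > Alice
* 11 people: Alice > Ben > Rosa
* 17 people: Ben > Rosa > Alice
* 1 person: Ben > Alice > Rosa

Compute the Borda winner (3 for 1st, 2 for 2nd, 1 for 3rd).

Ben: 27×2 + 11×2 + 17×3 + 1×3 = 130
Rosa: 27×3 + 11×1 + 17×2 + 1×1 = 127
Alice: 27×1 + 11×3 + 17×1 + 1×2 = 79

Ben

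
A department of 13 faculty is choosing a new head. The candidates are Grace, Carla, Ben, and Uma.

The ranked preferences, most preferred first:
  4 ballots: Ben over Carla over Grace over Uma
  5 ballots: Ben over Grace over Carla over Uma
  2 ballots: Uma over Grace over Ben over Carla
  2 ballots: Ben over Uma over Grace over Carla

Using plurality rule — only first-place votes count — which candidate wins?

Ben

First-place votes: Grace 0, Carla 0, Ben 11, Uma 2.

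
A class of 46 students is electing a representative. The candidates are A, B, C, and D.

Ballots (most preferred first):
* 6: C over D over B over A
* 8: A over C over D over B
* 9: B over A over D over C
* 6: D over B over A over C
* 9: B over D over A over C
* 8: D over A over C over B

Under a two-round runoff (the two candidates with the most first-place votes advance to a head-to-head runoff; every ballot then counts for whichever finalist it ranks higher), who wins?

Round 1 first-place votes: A 8, B 18, C 6, D 14. B and D advance.
Runoff: B is ranked above D on 18 ballots, D above B on 28.

D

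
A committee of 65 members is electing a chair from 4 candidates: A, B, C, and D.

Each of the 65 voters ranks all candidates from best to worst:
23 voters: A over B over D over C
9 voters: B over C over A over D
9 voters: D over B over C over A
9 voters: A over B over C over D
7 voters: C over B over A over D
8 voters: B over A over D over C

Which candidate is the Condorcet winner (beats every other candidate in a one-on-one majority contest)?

B vs A: 33–32
B vs C: 58–7
B vs D: 56–9
B beats every other candidate.

B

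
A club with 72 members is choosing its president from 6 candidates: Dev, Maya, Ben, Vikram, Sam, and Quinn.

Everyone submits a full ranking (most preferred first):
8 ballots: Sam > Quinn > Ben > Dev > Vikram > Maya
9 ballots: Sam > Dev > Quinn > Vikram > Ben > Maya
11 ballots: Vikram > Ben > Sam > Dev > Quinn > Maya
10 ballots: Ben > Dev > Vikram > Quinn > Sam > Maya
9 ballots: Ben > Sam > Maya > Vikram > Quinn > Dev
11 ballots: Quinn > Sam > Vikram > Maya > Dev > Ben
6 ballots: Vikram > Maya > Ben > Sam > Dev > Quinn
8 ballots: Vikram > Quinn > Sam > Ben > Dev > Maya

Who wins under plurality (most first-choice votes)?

First-place votes: Dev 0, Maya 0, Ben 19, Vikram 25, Sam 17, Quinn 11.

Vikram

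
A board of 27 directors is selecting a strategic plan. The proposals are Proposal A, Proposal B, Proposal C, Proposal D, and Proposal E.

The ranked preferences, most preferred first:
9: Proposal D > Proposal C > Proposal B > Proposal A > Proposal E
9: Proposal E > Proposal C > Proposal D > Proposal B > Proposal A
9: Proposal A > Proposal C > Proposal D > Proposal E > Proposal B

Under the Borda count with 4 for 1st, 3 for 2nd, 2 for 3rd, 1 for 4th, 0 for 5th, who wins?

Proposal A: 9×1 + 9×0 + 9×4 = 45
Proposal B: 9×2 + 9×1 + 9×0 = 27
Proposal C: 9×3 + 9×3 + 9×3 = 81
Proposal D: 9×4 + 9×2 + 9×2 = 72
Proposal E: 9×0 + 9×4 + 9×1 = 45

Proposal C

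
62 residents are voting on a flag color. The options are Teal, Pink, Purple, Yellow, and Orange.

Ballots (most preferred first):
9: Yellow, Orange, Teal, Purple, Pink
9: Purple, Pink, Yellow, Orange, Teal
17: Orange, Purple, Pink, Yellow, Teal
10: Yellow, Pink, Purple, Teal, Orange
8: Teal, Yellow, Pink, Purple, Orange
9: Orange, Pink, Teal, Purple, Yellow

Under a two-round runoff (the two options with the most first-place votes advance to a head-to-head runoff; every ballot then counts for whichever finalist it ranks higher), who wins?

Yellow

Round 1 first-place votes: Teal 8, Pink 0, Purple 9, Yellow 19, Orange 26. Orange and Yellow advance.
Runoff: Orange is ranked above Yellow on 26 ballots, Yellow above Orange on 36.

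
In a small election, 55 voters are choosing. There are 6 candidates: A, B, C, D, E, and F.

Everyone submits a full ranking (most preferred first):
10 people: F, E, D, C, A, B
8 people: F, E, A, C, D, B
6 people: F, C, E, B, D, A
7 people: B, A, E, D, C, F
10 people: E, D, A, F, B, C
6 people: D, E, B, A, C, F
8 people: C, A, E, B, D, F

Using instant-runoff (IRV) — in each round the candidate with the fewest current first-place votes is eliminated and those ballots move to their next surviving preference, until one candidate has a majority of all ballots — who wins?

Round 1: A 0, B 7, C 8, D 6, E 10, F 24. A eliminated.
Round 2: B 7, C 8, D 6, E 10, F 24. D eliminated.
Round 3: B 7, C 8, E 16, F 24. B eliminated.
Round 4: C 8, E 23, F 24. C eliminated.
Round 5: E 31, F 24. E has a majority (≥28).

E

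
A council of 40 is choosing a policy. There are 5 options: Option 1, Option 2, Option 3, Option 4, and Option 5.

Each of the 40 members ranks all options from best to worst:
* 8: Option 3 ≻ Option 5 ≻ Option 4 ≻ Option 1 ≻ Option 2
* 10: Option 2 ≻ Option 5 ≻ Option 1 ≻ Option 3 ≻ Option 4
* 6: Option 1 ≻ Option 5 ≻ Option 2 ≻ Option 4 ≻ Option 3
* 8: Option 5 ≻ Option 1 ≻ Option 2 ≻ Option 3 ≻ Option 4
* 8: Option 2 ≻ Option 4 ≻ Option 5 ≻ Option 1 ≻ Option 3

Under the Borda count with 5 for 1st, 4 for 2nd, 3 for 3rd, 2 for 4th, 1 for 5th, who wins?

Option 1: 8×2 + 10×3 + 6×5 + 8×4 + 8×2 = 124
Option 2: 8×1 + 10×5 + 6×3 + 8×3 + 8×5 = 140
Option 3: 8×5 + 10×2 + 6×1 + 8×2 + 8×1 = 90
Option 4: 8×3 + 10×1 + 6×2 + 8×1 + 8×4 = 86
Option 5: 8×4 + 10×4 + 6×4 + 8×5 + 8×3 = 160

Option 5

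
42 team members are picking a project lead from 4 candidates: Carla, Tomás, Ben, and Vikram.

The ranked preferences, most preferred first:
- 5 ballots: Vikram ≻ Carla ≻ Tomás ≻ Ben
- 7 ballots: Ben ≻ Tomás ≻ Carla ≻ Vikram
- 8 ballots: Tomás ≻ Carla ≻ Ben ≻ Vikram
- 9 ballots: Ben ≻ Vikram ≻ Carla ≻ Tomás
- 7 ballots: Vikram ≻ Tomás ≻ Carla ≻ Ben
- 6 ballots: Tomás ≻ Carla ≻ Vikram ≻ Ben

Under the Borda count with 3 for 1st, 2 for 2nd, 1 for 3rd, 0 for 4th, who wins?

Tomás

Carla: 5×2 + 7×1 + 8×2 + 9×1 + 7×1 + 6×2 = 61
Tomás: 5×1 + 7×2 + 8×3 + 9×0 + 7×2 + 6×3 = 75
Ben: 5×0 + 7×3 + 8×1 + 9×3 + 7×0 + 6×0 = 56
Vikram: 5×3 + 7×0 + 8×0 + 9×2 + 7×3 + 6×1 = 60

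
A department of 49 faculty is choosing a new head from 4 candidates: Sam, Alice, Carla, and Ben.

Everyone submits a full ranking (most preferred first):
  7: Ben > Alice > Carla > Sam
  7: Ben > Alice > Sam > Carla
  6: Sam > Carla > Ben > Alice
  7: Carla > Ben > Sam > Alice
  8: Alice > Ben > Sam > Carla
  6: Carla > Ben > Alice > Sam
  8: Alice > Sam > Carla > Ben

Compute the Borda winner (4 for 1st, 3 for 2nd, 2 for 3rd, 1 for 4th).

Sam: 7×1 + 7×2 + 6×4 + 7×2 + 8×2 + 6×1 + 8×3 = 105
Alice: 7×3 + 7×3 + 6×1 + 7×1 + 8×4 + 6×2 + 8×4 = 131
Carla: 7×2 + 7×1 + 6×3 + 7×4 + 8×1 + 6×4 + 8×2 = 115
Ben: 7×4 + 7×4 + 6×2 + 7×3 + 8×3 + 6×3 + 8×1 = 139

Ben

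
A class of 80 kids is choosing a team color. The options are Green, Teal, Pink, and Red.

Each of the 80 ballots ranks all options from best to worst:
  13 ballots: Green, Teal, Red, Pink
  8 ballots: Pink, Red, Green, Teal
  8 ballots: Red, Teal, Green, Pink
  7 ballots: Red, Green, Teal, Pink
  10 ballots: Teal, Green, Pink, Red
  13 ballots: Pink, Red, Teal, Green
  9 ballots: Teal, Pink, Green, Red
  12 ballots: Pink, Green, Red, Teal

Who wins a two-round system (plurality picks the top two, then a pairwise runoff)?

Teal

Round 1 first-place votes: Green 13, Teal 19, Pink 33, Red 15. Pink and Teal advance.
Runoff: Pink is ranked above Teal on 33 ballots, Teal above Pink on 47.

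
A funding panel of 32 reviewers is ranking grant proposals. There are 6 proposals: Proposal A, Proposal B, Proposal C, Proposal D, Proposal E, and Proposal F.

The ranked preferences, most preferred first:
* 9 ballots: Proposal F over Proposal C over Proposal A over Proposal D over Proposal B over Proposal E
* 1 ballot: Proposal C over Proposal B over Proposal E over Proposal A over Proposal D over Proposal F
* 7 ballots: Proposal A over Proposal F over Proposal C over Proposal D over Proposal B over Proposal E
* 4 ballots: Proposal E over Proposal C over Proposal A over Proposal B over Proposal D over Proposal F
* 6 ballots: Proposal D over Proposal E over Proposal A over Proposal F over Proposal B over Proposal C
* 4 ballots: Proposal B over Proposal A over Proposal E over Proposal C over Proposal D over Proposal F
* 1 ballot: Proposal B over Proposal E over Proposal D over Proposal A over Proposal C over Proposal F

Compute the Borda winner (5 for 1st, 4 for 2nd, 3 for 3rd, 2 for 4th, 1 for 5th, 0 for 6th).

Proposal A: 9×3 + 1×2 + 7×5 + 4×3 + 6×3 + 4×4 + 1×2 = 112
Proposal B: 9×1 + 1×4 + 7×1 + 4×2 + 6×1 + 4×5 + 1×5 = 59
Proposal C: 9×4 + 1×5 + 7×3 + 4×4 + 6×0 + 4×2 + 1×1 = 87
Proposal D: 9×2 + 1×1 + 7×2 + 4×1 + 6×5 + 4×1 + 1×3 = 74
Proposal E: 9×0 + 1×3 + 7×0 + 4×5 + 6×4 + 4×3 + 1×4 = 63
Proposal F: 9×5 + 1×0 + 7×4 + 4×0 + 6×2 + 4×0 + 1×0 = 85

Proposal A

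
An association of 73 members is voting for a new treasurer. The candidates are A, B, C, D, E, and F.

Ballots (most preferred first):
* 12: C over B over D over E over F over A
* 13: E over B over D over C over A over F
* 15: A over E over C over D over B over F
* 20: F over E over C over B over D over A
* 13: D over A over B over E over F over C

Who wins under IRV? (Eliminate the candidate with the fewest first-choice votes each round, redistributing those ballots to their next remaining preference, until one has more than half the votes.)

D

Round 1: A 15, B 0, C 12, D 13, E 13, F 20. B eliminated.
Round 2: A 15, C 12, D 13, E 13, F 20. C eliminated.
Round 3: A 15, D 25, E 13, F 20. E eliminated.
Round 4: A 15, D 38, F 20. D has a majority (≥37).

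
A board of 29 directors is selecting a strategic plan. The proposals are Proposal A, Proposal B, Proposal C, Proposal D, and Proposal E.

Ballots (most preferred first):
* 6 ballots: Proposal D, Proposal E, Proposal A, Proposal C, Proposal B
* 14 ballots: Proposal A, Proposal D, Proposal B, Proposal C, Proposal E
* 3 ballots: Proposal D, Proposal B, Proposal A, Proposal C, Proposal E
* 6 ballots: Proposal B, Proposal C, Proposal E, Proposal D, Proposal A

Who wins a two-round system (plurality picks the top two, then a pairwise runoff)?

Proposal D

Round 1 first-place votes: Proposal A 14, Proposal B 6, Proposal C 0, Proposal D 9, Proposal E 0. Proposal A and Proposal D advance.
Runoff: Proposal A is ranked above Proposal D on 14 ballots, Proposal D above Proposal A on 15.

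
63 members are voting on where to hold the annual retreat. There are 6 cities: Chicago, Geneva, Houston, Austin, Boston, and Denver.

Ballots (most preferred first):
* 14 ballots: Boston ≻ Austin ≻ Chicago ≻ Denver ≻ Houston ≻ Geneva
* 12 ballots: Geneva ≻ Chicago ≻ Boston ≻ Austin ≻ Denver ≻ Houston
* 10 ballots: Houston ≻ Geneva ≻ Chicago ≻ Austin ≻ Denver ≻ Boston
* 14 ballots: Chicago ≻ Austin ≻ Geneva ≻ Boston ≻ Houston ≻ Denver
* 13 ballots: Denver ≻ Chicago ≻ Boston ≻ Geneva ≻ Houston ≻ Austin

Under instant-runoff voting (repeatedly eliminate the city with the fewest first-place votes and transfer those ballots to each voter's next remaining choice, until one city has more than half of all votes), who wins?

Chicago

Round 1: Chicago 14, Geneva 12, Houston 10, Austin 0, Boston 14, Denver 13. Austin eliminated.
Round 2: Chicago 14, Geneva 12, Houston 10, Boston 14, Denver 13. Houston eliminated.
Round 3: Chicago 14, Geneva 22, Boston 14, Denver 13. Denver eliminated.
Round 4: Chicago 27, Geneva 22, Boston 14. Boston eliminated.
Round 5: Chicago 41, Geneva 22. Chicago has a majority (≥32).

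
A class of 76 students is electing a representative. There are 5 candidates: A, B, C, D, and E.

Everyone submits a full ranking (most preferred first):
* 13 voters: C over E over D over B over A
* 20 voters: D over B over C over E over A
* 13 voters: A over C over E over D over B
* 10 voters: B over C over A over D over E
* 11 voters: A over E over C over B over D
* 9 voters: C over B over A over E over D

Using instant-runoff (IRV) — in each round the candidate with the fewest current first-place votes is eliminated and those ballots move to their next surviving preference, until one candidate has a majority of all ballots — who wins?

Round 1: A 24, B 10, C 22, D 20, E 0. E eliminated.
Round 2: A 24, B 10, C 22, D 20. B eliminated.
Round 3: A 24, C 32, D 20. D eliminated.
Round 4: A 24, C 52. C has a majority (≥39).

C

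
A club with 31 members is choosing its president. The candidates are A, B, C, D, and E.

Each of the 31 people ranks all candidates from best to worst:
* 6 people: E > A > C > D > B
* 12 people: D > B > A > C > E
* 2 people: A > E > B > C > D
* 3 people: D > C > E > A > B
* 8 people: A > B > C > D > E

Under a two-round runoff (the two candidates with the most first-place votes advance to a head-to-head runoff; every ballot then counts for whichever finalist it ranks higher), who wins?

A

Round 1 first-place votes: A 10, B 0, C 0, D 15, E 6. D and A advance.
Runoff: D is ranked above A on 15 ballots, A above D on 16.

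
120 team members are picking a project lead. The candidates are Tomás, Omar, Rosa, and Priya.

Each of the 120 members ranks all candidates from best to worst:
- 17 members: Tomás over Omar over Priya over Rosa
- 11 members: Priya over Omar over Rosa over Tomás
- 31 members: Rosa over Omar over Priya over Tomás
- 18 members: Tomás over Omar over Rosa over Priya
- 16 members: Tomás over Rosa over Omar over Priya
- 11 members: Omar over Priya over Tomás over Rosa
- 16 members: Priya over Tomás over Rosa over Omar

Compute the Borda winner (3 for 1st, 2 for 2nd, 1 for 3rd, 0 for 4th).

Tomás: 17×3 + 11×0 + 31×0 + 18×3 + 16×3 + 11×1 + 16×2 = 196
Omar: 17×2 + 11×2 + 31×2 + 18×2 + 16×1 + 11×3 + 16×0 = 203
Rosa: 17×0 + 11×1 + 31×3 + 18×1 + 16×2 + 11×0 + 16×1 = 170
Priya: 17×1 + 11×3 + 31×1 + 18×0 + 16×0 + 11×2 + 16×3 = 151

Omar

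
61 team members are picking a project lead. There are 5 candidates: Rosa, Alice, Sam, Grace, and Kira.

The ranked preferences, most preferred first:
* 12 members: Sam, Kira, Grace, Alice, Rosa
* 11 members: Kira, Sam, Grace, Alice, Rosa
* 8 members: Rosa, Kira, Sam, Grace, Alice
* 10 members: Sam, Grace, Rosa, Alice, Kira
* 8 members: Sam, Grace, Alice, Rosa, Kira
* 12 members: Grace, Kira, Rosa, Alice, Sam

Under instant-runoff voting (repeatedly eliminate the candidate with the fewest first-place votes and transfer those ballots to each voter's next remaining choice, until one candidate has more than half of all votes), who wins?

Round 1: Rosa 8, Alice 0, Sam 30, Grace 12, Kira 11. Alice eliminated.
Round 2: Rosa 8, Sam 30, Grace 12, Kira 11. Rosa eliminated.
Round 3: Sam 30, Grace 12, Kira 19. Grace eliminated.
Round 4: Sam 30, Kira 31. Kira has a majority (≥31).

Kira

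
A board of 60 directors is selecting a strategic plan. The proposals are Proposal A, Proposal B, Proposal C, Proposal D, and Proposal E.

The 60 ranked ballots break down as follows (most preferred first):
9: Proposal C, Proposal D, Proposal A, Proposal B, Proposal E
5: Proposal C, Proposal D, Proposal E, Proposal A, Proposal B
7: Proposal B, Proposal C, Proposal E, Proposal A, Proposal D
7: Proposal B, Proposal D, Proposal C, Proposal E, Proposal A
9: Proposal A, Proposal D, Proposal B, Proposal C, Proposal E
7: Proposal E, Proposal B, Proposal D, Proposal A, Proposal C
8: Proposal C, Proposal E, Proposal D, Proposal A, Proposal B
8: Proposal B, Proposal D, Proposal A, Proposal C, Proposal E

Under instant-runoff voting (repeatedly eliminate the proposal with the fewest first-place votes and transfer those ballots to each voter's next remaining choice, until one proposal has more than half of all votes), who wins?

Round 1: Proposal A 9, Proposal B 22, Proposal C 22, Proposal D 0, Proposal E 7. Proposal D eliminated.
Round 2: Proposal A 9, Proposal B 22, Proposal C 22, Proposal E 7. Proposal E eliminated.
Round 3: Proposal A 9, Proposal B 29, Proposal C 22. Proposal A eliminated.
Round 4: Proposal B 38, Proposal C 22. Proposal B has a majority (≥31).

Proposal B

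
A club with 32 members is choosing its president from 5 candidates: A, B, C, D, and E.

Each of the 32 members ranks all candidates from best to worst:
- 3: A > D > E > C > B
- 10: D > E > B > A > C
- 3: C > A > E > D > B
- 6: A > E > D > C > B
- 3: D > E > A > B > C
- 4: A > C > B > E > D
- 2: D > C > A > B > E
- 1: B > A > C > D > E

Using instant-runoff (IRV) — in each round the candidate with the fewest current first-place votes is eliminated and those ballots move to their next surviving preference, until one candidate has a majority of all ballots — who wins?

A

Round 1: A 13, B 1, C 3, D 15, E 0. E eliminated.
Round 2: A 13, B 1, C 3, D 15. B eliminated.
Round 3: A 14, C 3, D 15. C eliminated.
Round 4: A 17, D 15. A has a majority (≥17).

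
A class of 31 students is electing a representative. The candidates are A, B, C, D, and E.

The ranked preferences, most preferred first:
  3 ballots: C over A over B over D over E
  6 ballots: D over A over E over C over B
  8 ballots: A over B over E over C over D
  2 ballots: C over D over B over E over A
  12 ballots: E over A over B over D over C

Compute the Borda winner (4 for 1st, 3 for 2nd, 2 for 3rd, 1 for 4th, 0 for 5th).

A: 3×3 + 6×3 + 8×4 + 2×0 + 12×3 = 95
B: 3×2 + 6×0 + 8×3 + 2×2 + 12×2 = 58
C: 3×4 + 6×1 + 8×1 + 2×4 + 12×0 = 34
D: 3×1 + 6×4 + 8×0 + 2×3 + 12×1 = 45
E: 3×0 + 6×2 + 8×2 + 2×1 + 12×4 = 78

A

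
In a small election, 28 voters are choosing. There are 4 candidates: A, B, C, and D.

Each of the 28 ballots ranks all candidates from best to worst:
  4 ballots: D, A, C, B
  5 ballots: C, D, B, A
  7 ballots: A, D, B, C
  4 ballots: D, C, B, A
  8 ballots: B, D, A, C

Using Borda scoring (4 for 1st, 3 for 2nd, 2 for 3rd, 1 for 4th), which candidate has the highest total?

A: 4×3 + 5×1 + 7×4 + 4×1 + 8×2 = 65
B: 4×1 + 5×2 + 7×2 + 4×2 + 8×4 = 68
C: 4×2 + 5×4 + 7×1 + 4×3 + 8×1 = 55
D: 4×4 + 5×3 + 7×3 + 4×4 + 8×3 = 92

D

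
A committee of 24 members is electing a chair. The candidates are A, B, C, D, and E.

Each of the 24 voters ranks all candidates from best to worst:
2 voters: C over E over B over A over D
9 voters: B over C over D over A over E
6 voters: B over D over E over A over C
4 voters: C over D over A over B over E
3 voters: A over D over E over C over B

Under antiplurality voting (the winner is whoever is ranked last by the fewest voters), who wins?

Last-place votes: A 0, B 3, C 6, D 2, E 13.

A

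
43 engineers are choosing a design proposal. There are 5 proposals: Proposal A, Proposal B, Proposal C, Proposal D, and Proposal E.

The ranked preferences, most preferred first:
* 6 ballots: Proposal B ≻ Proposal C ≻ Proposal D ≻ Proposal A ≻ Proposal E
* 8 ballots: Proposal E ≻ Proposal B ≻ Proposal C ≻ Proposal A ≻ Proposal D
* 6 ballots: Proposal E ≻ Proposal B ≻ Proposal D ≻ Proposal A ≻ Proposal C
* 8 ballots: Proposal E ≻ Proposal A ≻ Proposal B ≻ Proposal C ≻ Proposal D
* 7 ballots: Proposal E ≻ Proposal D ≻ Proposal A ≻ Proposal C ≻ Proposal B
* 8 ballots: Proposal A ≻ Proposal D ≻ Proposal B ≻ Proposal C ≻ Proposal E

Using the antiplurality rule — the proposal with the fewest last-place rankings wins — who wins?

Last-place votes: Proposal A 0, Proposal B 7, Proposal C 6, Proposal D 16, Proposal E 14.

Proposal A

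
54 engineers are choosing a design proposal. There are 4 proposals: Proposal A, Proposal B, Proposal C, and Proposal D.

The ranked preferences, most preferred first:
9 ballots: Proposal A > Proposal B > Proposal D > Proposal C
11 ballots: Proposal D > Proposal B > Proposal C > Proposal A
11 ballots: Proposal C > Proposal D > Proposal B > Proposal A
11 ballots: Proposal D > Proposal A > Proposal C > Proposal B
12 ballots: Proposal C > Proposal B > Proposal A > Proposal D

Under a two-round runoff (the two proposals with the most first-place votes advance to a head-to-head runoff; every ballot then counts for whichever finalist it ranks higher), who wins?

Proposal D

Round 1 first-place votes: Proposal A 9, Proposal B 0, Proposal C 23, Proposal D 22. Proposal C and Proposal D advance.
Runoff: Proposal C is ranked above Proposal D on 23 ballots, Proposal D above Proposal C on 31.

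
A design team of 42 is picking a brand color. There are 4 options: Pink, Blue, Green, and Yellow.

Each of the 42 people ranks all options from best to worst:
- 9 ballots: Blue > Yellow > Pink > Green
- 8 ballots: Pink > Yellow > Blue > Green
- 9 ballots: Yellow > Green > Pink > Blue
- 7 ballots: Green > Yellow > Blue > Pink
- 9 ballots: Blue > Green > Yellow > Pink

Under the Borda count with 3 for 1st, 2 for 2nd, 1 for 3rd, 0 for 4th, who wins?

Yellow

Pink: 9×1 + 8×3 + 9×1 + 7×0 + 9×0 = 42
Blue: 9×3 + 8×1 + 9×0 + 7×1 + 9×3 = 69
Green: 9×0 + 8×0 + 9×2 + 7×3 + 9×2 = 57
Yellow: 9×2 + 8×2 + 9×3 + 7×2 + 9×1 = 84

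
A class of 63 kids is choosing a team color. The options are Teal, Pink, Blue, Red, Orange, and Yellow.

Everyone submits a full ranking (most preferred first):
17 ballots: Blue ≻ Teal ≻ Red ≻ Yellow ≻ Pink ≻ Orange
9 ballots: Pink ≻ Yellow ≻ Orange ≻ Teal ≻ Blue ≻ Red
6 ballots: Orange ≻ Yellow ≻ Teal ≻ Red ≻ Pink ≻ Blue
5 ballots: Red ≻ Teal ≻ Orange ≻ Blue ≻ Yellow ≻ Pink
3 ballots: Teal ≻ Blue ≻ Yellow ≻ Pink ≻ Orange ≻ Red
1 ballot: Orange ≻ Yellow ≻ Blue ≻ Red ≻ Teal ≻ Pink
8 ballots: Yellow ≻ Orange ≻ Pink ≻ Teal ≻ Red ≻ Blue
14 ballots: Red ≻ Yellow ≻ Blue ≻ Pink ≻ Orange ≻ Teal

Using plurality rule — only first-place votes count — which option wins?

First-place votes: Teal 3, Pink 9, Blue 17, Red 19, Orange 7, Yellow 8.

Red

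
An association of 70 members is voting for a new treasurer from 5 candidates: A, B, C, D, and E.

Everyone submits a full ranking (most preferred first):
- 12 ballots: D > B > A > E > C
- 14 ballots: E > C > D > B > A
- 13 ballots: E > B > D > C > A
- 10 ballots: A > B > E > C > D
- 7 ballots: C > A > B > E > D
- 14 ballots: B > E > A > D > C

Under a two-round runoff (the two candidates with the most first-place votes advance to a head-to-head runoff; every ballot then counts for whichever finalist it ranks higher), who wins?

Round 1 first-place votes: A 10, B 14, C 7, D 12, E 27. E and B advance.
Runoff: E is ranked above B on 27 ballots, B above E on 43.

B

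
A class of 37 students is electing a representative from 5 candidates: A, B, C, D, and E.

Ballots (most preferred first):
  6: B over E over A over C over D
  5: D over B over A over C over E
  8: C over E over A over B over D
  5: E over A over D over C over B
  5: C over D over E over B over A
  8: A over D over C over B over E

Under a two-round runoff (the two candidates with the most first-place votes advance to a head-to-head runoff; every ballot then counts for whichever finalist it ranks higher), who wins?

Round 1 first-place votes: A 8, B 6, C 13, D 5, E 5. C and A advance.
Runoff: C is ranked above A on 13 ballots, A above C on 24.

A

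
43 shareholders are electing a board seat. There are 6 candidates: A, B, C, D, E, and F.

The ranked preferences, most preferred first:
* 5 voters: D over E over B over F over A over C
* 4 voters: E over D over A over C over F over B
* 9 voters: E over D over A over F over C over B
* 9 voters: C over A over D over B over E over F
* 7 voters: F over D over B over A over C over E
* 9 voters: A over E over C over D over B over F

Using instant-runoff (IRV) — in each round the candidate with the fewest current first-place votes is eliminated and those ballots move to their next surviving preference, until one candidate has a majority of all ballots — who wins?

Round 1: A 9, B 0, C 9, D 5, E 13, F 7. B eliminated.
Round 2: A 9, C 9, D 5, E 13, F 7. D eliminated.
Round 3: A 9, C 9, E 18, F 7. F eliminated.
Round 4: A 16, C 9, E 18. C eliminated.
Round 5: A 25, E 18. A has a majority (≥22).

A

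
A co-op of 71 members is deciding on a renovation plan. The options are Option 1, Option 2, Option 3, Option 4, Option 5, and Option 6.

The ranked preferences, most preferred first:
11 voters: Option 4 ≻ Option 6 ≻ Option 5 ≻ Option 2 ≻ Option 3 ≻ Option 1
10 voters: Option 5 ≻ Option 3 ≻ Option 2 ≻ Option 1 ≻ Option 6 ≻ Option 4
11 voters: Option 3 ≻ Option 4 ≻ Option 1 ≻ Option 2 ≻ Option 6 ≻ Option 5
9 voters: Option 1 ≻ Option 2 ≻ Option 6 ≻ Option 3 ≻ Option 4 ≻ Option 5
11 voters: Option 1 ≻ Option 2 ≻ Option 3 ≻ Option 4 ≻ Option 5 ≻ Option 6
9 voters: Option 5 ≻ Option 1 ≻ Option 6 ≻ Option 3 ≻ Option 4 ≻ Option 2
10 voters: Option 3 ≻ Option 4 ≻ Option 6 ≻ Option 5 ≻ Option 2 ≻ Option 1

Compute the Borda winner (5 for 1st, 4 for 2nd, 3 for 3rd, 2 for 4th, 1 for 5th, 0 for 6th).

Option 1: 11×0 + 10×2 + 11×3 + 9×5 + 11×5 + 9×4 + 10×0 = 189
Option 2: 11×2 + 10×3 + 11×2 + 9×4 + 11×4 + 9×0 + 10×1 = 164
Option 3: 11×1 + 10×4 + 11×5 + 9×2 + 11×3 + 9×2 + 10×5 = 225
Option 4: 11×5 + 10×0 + 11×4 + 9×1 + 11×2 + 9×1 + 10×4 = 179
Option 5: 11×3 + 10×5 + 11×0 + 9×0 + 11×1 + 9×5 + 10×2 = 159
Option 6: 11×4 + 10×1 + 11×1 + 9×3 + 11×0 + 9×3 + 10×3 = 149

Option 3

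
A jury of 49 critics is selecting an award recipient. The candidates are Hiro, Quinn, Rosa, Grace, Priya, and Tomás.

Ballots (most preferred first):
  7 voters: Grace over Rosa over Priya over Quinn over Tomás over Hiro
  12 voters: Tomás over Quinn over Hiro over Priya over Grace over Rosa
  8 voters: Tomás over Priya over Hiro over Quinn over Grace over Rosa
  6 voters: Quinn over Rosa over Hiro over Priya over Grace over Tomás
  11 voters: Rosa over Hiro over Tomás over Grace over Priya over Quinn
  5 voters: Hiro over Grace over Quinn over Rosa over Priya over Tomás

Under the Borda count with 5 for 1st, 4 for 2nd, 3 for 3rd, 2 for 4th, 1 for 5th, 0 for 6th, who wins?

Hiro

Hiro: 7×0 + 12×3 + 8×3 + 6×3 + 11×4 + 5×5 = 147
Quinn: 7×2 + 12×4 + 8×2 + 6×5 + 11×0 + 5×3 = 123
Rosa: 7×4 + 12×0 + 8×0 + 6×4 + 11×5 + 5×2 = 117
Grace: 7×5 + 12×1 + 8×1 + 6×1 + 11×2 + 5×4 = 103
Priya: 7×3 + 12×2 + 8×4 + 6×2 + 11×1 + 5×1 = 105
Tomás: 7×1 + 12×5 + 8×5 + 6×0 + 11×3 + 5×0 = 140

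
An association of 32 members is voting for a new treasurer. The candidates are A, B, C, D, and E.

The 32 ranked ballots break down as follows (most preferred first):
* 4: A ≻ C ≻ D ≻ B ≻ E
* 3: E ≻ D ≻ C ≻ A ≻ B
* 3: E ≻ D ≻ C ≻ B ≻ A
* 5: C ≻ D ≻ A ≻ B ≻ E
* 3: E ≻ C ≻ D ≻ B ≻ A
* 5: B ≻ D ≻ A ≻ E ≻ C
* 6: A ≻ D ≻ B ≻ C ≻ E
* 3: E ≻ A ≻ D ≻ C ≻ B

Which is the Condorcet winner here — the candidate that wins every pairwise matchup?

D vs A: 19–13
D vs B: 27–5
D vs C: 20–12
D vs E: 20–12
D beats every other candidate.

D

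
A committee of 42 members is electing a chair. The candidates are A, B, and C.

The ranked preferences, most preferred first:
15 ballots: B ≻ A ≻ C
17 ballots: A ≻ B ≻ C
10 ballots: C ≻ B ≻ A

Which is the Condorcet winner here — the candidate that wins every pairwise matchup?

B

B vs A: 25–17
B vs C: 32–10
B beats every other candidate.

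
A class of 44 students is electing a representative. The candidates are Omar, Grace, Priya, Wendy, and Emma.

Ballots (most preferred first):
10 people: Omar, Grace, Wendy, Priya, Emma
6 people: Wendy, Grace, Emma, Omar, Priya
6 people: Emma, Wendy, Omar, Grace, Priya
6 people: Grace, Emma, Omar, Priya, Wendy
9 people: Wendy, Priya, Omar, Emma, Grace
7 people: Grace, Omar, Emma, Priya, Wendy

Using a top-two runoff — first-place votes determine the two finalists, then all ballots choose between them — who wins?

Round 1 first-place votes: Omar 10, Grace 13, Priya 0, Wendy 15, Emma 6. Wendy and Grace advance.
Runoff: Wendy is ranked above Grace on 21 ballots, Grace above Wendy on 23.

Grace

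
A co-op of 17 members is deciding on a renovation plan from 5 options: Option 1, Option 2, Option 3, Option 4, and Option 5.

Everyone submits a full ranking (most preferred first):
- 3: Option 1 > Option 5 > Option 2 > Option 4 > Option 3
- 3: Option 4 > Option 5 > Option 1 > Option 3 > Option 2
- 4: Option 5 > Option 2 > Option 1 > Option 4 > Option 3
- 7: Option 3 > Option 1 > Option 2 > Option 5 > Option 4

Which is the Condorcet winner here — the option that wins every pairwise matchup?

Option 1 vs Option 2: 13–4
Option 1 vs Option 3: 10–7
Option 1 vs Option 4: 14–3
Option 1 vs Option 5: 10–7
Option 1 beats every other option.

Option 1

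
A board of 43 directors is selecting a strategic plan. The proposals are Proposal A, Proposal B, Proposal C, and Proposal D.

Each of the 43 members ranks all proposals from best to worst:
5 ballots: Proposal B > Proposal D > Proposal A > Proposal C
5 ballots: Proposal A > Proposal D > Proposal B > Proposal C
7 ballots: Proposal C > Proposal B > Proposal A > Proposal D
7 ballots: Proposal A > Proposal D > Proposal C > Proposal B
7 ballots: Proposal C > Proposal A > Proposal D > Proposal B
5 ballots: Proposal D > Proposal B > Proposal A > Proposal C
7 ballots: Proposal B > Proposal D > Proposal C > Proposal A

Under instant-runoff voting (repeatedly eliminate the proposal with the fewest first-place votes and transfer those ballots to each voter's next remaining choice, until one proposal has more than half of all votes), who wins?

Round 1: Proposal A 12, Proposal B 12, Proposal C 14, Proposal D 5. Proposal D eliminated.
Round 2: Proposal A 12, Proposal B 17, Proposal C 14. Proposal A eliminated.
Round 3: Proposal B 22, Proposal C 21. Proposal B has a majority (≥22).

Proposal B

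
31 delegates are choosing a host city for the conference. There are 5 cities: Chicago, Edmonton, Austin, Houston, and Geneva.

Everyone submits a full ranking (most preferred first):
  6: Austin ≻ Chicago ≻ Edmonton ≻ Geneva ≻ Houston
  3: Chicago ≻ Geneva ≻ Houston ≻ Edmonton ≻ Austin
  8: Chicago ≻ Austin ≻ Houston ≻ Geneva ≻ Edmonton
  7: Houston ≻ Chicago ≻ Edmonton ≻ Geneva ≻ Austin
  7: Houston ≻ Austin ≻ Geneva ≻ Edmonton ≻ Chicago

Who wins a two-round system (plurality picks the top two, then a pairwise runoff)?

Round 1 first-place votes: Chicago 11, Edmonton 0, Austin 6, Houston 14, Geneva 0. Houston and Chicago advance.
Runoff: Houston is ranked above Chicago on 14 ballots, Chicago above Houston on 17.

Chicago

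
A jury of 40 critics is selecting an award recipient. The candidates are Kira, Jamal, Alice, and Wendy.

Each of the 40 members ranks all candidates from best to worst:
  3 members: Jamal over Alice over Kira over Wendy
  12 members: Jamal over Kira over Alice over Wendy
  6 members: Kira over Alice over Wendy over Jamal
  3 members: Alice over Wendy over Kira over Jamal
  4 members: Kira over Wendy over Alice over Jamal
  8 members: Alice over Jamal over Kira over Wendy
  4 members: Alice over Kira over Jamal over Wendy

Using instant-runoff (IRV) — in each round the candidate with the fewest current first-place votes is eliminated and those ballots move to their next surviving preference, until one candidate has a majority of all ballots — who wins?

Alice

Round 1: Kira 10, Jamal 15, Alice 15, Wendy 0. Wendy eliminated.
Round 2: Kira 10, Jamal 15, Alice 15. Kira eliminated.
Round 3: Jamal 15, Alice 25. Alice has a majority (≥21).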